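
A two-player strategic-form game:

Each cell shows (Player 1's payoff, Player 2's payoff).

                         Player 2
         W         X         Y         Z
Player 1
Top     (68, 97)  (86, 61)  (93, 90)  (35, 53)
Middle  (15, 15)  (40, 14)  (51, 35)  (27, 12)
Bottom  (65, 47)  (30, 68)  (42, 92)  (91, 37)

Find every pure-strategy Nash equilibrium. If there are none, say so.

(Top, W): Player 1 gets 68, best alternative 65; Player 2 gets 97, best alternative 90. No profitable deviation — NE.
(Top, X): Player 2 can switch to W (61 → 97). Not NE.
(Top, Y): Player 2 can switch to W (90 → 97). Not NE.
(Top, Z): Player 1 can switch to Bottom (35 → 91). Not NE.
(Middle, W): Player 1 can switch to Top (15 → 68). Not NE.
(Middle, X): Player 1 can switch to Top (40 → 86). Not NE.
(Middle, Y): Player 1 can switch to Top (51 → 93). Not NE.
(The remaining 5 profiles each have a profitable deviation by the same check.)

Pure NE: (Top, W)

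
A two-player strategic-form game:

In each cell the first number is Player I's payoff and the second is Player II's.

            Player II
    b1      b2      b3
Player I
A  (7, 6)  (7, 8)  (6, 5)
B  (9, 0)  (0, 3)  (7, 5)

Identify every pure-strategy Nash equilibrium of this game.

For each strategy profile, look for a profitable unilateral deviation.
(A, b1): Player I can switch to B (7 → 9). Not NE.
(A, b2): Player I gets 7, best alternative 0; Player II gets 8, best alternative 6. No profitable deviation — NE.
(A, b3): Player I can switch to B (6 → 7). Not NE.
(B, b1): Player II can switch to b2 (0 → 3). Not NE.
(B, b2): Player I can switch to A (0 → 7). Not NE.
(B, b3): Player I gets 7, best alternative 6; Player II gets 5, best alternative 3. No profitable deviation — NE.

The pure Nash equilibria are (A, b2); (B, b3).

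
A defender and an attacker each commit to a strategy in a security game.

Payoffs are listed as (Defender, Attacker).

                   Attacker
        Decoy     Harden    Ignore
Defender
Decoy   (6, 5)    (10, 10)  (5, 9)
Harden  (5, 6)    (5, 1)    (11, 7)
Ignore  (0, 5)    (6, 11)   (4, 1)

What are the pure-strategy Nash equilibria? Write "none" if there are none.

(Decoy, Harden); (Harden, Ignore)

Check each profile: it is a Nash equilibrium iff no player can strictly gain by switching unilaterally.
(Decoy, Decoy): Attacker can switch to Harden (5 → 10). Not NE.
(Decoy, Harden): Defender gets 10, best alternative 6; Attacker gets 10, best alternative 9. No profitable deviation — NE.
(Decoy, Ignore): Defender can switch to Harden (5 → 11). Not NE.
(Harden, Decoy): Defender can switch to Decoy (5 → 6). Not NE.
(Harden, Harden): Defender can switch to Decoy (5 → 10). Not NE.
(Harden, Ignore): Defender gets 11, best alternative 5; Attacker gets 7, best alternative 6. No profitable deviation — NE.
(Ignore, Decoy): Defender can switch to Decoy (0 → 6). Not NE.
(Ignore, Harden): Defender can switch to Decoy (6 → 10). Not NE.
(Ignore, Ignore): Defender can switch to Decoy (4 → 5). Not NE.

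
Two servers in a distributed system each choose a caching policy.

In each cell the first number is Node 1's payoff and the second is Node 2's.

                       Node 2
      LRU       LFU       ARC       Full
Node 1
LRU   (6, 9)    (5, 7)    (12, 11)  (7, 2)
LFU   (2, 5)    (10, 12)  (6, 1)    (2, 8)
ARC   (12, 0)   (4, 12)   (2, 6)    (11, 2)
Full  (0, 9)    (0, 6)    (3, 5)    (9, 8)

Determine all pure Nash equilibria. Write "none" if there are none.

(LRU, ARC); (LFU, LFU)

Node 1 against LRU: payoffs 6, 2, 12, 0 → best response ARC.
Node 1 against LFU: payoffs 5, 10, 4, 0 → best response LFU.
Node 1 against ARC: payoffs 12, 6, 2, 3 → best response LRU.
Node 1 against Full: payoffs 7, 2, 11, 9 → best response ARC.
Node 2 against LRU: payoffs 9, 7, 11, 2 → best response ARC.
Node 2 against LFU: payoffs 5, 12, 1, 8 → best response LFU.
Node 2 against ARC: payoffs 0, 12, 6, 2 → best response LFU.
Node 2 against Full: payoffs 9, 6, 5, 8 → best response LRU.
Mutual best responses: (LRU, ARC); (LFU, LFU).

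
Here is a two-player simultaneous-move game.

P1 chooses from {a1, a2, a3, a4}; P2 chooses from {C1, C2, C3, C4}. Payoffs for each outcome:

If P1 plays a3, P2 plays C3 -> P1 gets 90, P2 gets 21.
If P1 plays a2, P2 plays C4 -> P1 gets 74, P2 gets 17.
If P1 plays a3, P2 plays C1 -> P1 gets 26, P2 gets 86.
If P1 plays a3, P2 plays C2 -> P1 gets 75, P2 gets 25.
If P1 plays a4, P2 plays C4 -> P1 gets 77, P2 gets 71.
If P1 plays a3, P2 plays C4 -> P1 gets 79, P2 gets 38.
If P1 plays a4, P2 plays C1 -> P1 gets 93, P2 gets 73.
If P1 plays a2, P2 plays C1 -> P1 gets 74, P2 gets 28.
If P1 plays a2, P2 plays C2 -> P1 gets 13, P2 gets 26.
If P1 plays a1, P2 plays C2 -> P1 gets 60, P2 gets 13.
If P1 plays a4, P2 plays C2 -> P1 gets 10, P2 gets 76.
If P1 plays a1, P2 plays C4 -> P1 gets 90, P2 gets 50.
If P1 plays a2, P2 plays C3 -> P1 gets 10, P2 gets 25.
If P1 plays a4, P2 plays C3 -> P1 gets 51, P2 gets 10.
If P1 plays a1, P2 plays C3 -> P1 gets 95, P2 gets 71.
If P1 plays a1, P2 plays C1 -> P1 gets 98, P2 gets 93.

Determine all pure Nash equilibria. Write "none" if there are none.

(a1, C1)

P1 against C1: payoffs 98, 74, 26, 93 → best response a1.
P1 against C2: payoffs 60, 13, 75, 10 → best response a3.
P1 against C3: payoffs 95, 10, 90, 51 → best response a1.
P1 against C4: payoffs 90, 74, 79, 77 → best response a1.
P2 against a1: payoffs 93, 13, 71, 50 → best response C1.
P2 against a2: payoffs 28, 26, 25, 17 → best response C1.
P2 against a3: payoffs 86, 25, 21, 38 → best response C1.
P2 against a4: payoffs 73, 76, 10, 71 → best response C2.
Mutual best responses: (a1, C1).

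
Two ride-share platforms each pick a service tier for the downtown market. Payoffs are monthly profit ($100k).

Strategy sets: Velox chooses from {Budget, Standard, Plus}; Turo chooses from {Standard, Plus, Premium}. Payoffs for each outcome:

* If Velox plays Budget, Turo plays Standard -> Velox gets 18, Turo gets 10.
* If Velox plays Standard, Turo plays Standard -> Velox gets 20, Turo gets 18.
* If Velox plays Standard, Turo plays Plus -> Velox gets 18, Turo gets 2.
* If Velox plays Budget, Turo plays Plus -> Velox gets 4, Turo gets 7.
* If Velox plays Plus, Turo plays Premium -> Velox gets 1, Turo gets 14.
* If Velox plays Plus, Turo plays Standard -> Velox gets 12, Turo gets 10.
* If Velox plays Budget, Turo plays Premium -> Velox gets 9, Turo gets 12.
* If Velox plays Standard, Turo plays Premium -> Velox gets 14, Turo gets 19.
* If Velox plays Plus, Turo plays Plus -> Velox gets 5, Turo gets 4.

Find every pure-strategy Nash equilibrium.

For each strategy profile, look for a profitable unilateral deviation.
(Budget, Standard): Velox can switch to Standard (18 → 20). Not NE.
(Budget, Plus): Velox can switch to Standard (4 → 18). Not NE.
(Budget, Premium): Velox can switch to Standard (9 → 14). Not NE.
(Standard, Standard): Turo can switch to Premium (18 → 19). Not NE.
(Standard, Plus): Turo can switch to Standard (2 → 18). Not NE.
(Standard, Premium): Velox gets 14, best alternative 9; Turo gets 19, best alternative 18. No profitable deviation — NE.
(Plus, Standard): Velox can switch to Budget (12 → 18). Not NE.
(Plus, Plus): Velox can switch to Standard (5 → 18). Not NE.
(Plus, Premium): Velox can switch to Budget (1 → 9). Not NE.

The unique pure-strategy Nash equilibrium is (Standard, Premium).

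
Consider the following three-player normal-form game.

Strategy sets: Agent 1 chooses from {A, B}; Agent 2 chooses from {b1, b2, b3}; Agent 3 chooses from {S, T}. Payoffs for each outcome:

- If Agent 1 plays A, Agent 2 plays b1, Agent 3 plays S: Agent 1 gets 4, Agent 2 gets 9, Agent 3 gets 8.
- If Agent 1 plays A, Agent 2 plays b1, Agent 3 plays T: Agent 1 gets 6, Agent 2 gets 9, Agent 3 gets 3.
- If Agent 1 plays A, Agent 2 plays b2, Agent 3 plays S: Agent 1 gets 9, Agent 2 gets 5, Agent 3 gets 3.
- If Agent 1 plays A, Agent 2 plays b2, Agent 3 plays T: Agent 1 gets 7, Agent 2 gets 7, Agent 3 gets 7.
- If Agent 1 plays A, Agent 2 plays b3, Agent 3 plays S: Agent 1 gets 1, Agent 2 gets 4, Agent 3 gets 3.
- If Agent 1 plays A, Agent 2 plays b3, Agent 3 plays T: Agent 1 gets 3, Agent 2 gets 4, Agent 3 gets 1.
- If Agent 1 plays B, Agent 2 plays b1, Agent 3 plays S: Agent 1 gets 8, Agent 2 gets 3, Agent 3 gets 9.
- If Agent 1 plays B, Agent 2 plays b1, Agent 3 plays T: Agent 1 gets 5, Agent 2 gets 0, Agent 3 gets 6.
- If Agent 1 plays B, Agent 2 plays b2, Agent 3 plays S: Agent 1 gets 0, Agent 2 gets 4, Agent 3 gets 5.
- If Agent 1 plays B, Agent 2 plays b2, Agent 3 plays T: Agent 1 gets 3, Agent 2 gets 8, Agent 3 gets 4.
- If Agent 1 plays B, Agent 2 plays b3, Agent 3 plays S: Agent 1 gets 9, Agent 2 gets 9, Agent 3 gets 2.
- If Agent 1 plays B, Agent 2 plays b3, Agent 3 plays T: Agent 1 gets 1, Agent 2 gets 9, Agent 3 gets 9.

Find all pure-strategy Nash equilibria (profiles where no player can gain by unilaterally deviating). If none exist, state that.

(A, b1, S): Agent 1 can switch to B (4 → 8). Not NE.
(A, b1, T): Agent 3 can switch to S (3 → 8). Not NE.
(A, b2, S): Agent 2 can switch to b1 (5 → 9). Not NE.
(A, b2, T): Agent 2 can switch to b1 (7 → 9). Not NE.
(A, b3, S): Agent 1 can switch to B (1 → 9). Not NE.
(A, b3, T): Agent 2 can switch to b1 (4 → 9). Not NE.
(The remaining 6 profiles each have a profitable deviation by the same check.)

There is no pure-strategy Nash equilibrium.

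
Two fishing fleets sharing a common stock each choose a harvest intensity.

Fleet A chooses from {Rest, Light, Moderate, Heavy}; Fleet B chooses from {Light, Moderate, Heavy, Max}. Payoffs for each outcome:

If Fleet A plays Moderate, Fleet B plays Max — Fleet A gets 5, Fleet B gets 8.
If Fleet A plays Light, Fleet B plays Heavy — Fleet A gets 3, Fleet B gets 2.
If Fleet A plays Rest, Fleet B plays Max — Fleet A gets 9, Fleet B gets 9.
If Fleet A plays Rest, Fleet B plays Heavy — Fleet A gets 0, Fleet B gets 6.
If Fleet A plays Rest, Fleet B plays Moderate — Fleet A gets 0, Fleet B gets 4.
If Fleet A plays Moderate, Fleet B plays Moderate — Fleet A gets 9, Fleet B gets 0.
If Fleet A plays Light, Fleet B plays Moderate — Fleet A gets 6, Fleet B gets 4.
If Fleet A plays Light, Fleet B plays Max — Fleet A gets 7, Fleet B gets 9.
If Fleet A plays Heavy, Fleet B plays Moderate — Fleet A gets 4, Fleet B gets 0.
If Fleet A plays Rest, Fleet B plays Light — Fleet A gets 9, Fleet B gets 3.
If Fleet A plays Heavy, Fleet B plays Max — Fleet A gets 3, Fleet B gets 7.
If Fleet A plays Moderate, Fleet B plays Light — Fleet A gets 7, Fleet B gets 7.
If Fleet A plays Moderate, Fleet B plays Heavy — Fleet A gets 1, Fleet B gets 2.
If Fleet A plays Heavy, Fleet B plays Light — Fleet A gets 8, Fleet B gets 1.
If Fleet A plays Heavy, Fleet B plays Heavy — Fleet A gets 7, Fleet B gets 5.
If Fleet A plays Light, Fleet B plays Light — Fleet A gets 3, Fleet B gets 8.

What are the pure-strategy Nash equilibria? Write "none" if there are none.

Mark each player's best response to every combination of opponents' strategies; a profile where every player is best-responding is a pure Nash equilibrium.
Fleet A against Light: payoffs 9, 3, 7, 8 → best response Rest.
Fleet A against Moderate: payoffs 0, 6, 9, 4 → best response Moderate.
Fleet A against Heavy: payoffs 0, 3, 1, 7 → best response Heavy.
Fleet A against Max: payoffs 9, 7, 5, 3 → best response Rest.
Fleet B against Rest: payoffs 3, 4, 6, 9 → best response Max.
Fleet B against Light: payoffs 8, 4, 2, 9 → best response Max.
Fleet B against Moderate: payoffs 7, 0, 2, 8 → best response Max.
Fleet B against Heavy: payoffs 1, 0, 5, 7 → best response Max.
Mutual best responses: (Rest, Max).

The unique pure-strategy Nash equilibrium is (Rest, Max).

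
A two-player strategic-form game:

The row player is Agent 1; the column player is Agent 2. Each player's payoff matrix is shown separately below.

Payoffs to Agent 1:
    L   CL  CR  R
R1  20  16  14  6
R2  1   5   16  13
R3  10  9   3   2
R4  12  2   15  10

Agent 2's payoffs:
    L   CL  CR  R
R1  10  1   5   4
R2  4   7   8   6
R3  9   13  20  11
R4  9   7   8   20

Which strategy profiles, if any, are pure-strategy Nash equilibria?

The pure Nash equilibria are (R1, L); (R2, CR).

(R1, L): Agent 1 gets 20, best alternative 12; Agent 2 gets 10, best alternative 5. No profitable deviation — NE.
(R1, CL): Agent 2 can switch to L (1 → 10). Not NE.
(R1, CR): Agent 1 can switch to R2 (14 → 16). Not NE.
(R1, R): Agent 1 can switch to R2 (6 → 13). Not NE.
(R2, L): Agent 1 can switch to R1 (1 → 20). Not NE.
(R2, CL): Agent 1 can switch to R1 (5 → 16). Not NE.
(R2, CR): Agent 1 gets 16, best alternative 15; Agent 2 gets 8, best alternative 7. No profitable deviation — NE.
(R2, R): Agent 2 can switch to CL (6 → 7). Not NE.
(R3, L): Agent 1 can switch to R1 (10 → 20). Not NE.
(R3, CL): Agent 1 can switch to R1 (9 → 16). Not NE.
(R3, CR): Agent 1 can switch to R1 (3 → 14). Not NE.
(R3, R): Agent 1 can switch to R1 (2 → 6). Not NE.
(R4, L): Agent 1 can switch to R1 (12 → 20). Not NE.
(R4, CL): Agent 1 can switch to R1 (2 → 16). Not NE.
(The remaining 2 profiles each have a profitable deviation by the same check.)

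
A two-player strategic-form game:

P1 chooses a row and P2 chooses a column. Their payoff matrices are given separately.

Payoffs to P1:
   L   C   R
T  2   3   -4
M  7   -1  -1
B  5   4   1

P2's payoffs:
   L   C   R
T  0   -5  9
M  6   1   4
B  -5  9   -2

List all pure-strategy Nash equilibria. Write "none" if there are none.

The pure Nash equilibria are (M, L); (B, C).

For each player, find the best response to each opponent profile; mutual best responses are the pure NE.
P1 against L: payoffs 2, 7, 5 → best response M.
P1 against C: payoffs 3, -1, 4 → best response B.
P1 against R: payoffs -4, -1, 1 → best response B.
P2 against T: payoffs 0, -5, 9 → best response R.
P2 against M: payoffs 6, 1, 4 → best response L.
P2 against B: payoffs -5, 9, -2 → best response C.
Mutual best responses: (M, L); (B, C).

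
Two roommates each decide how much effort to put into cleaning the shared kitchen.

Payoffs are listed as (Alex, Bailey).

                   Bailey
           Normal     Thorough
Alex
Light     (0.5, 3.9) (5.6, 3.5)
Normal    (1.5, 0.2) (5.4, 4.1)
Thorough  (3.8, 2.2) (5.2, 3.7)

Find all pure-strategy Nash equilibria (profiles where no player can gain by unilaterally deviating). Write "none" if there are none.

There is no pure-strategy Nash equilibrium.

Alex against Normal: payoffs 0.5, 1.5, 3.8 → best response Thorough.
Alex against Thorough: payoffs 5.6, 5.4, 5.2 → best response Light.
Bailey against Light: payoffs 3.9, 3.5 → best response Normal.
Bailey against Normal: payoffs 0.2, 4.1 → best response Thorough.
Bailey against Thorough: payoffs 2.2, 3.7 → best response Thorough.
No profile is a mutual best response for all players.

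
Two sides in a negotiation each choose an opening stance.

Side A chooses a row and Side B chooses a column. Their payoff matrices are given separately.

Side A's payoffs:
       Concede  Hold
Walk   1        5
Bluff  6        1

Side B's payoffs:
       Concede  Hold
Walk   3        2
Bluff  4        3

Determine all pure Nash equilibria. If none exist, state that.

Pure NE: (Bluff, Concede)

Mark each player's best response to every combination of opponents' strategies; a profile where every player is best-responding is a pure Nash equilibrium.
Side A against Concede: payoffs 1, 6 → best response Bluff.
Side A against Hold: payoffs 5, 1 → best response Walk.
Side B against Walk: payoffs 3, 2 → best response Concede.
Side B against Bluff: payoffs 4, 3 → best response Concede.
Mutual best responses: (Bluff, Concede).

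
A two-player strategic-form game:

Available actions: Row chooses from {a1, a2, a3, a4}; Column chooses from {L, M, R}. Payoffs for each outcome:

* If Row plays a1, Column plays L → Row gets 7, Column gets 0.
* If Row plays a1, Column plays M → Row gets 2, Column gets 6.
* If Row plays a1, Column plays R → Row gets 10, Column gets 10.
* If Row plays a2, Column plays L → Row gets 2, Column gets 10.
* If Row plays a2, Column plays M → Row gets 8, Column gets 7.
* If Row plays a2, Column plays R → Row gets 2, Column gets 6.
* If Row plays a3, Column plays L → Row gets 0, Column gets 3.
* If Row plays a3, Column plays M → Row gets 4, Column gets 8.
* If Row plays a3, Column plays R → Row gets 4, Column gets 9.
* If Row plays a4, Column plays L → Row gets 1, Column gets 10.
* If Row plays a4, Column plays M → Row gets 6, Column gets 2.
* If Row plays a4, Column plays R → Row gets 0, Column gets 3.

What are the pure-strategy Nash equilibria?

Row against L: payoffs 7, 2, 0, 1 → best response a1.
Row against M: payoffs 2, 8, 4, 6 → best response a2.
Row against R: payoffs 10, 2, 4, 0 → best response a1.
Column against a1: payoffs 0, 6, 10 → best response R.
Column against a2: payoffs 10, 7, 6 → best response L.
Column against a3: payoffs 3, 8, 9 → best response R.
Column against a4: payoffs 10, 2, 3 → best response L.
Mutual best responses: (a1, R).

(a1, R)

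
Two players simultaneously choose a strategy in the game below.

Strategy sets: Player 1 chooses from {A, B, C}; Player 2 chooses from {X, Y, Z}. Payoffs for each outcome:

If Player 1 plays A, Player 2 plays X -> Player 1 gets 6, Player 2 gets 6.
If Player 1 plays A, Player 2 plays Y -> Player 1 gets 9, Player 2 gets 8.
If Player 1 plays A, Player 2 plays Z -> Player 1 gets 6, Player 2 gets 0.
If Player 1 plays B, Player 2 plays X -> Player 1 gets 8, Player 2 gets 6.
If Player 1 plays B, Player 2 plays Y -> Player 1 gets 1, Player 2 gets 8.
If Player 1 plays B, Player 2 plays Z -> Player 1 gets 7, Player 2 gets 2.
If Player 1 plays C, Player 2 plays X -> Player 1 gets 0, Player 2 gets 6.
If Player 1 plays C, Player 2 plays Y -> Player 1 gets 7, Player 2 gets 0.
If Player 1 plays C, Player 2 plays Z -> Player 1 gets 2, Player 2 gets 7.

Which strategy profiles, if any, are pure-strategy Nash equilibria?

(A, Y)

Player 1 against X: payoffs 6, 8, 0 → best response B.
Player 1 against Y: payoffs 9, 1, 7 → best response A.
Player 1 against Z: payoffs 6, 7, 2 → best response B.
Player 2 against A: payoffs 6, 8, 0 → best response Y.
Player 2 against B: payoffs 6, 8, 2 → best response Y.
Player 2 against C: payoffs 6, 0, 7 → best response Z.
Mutual best responses: (A, Y).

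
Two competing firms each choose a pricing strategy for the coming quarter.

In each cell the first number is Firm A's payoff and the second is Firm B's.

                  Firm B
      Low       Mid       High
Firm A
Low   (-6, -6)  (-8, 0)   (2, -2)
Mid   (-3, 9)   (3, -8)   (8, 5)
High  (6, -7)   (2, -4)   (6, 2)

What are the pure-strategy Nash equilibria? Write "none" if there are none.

For each player, find the best response to each opponent profile; mutual best responses are the pure NE.
Firm A against Low: payoffs -6, -3, 6 → best response High.
Firm A against Mid: payoffs -8, 3, 2 → best response Mid.
Firm A against High: payoffs 2, 8, 6 → best response Mid.
Firm B against Low: payoffs -6, 0, -2 → best response Mid.
Firm B against Mid: payoffs 9, -8, 5 → best response Low.
Firm B against High: payoffs -7, -4, 2 → best response High.
No profile is a mutual best response for all players.

No pure-strategy Nash equilibrium.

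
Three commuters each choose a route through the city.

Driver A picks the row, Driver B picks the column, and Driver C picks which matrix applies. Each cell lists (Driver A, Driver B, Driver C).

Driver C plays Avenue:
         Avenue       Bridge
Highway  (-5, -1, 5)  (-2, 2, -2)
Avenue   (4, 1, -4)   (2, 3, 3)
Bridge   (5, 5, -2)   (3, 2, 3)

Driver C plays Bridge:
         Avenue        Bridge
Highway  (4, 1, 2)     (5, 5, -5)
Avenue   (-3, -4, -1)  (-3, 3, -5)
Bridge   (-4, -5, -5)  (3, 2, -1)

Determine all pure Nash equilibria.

Pure NE: (Bridge, Avenue, Avenue)

(Highway, Avenue, Avenue): Driver A can switch to Avenue (-5 → 4). Not NE.
(Highway, Avenue, Bridge): Driver B can switch to Bridge (1 → 5). Not NE.
(Highway, Bridge, Avenue): Driver A can switch to Avenue (-2 → 2). Not NE.
(Highway, Bridge, Bridge): Driver C can switch to Avenue (-5 → -2). Not NE.
(Avenue, Avenue, Avenue): Driver A can switch to Bridge (4 → 5). Not NE.
(Avenue, Avenue, Bridge): Driver A can switch to Highway (-3 → 4). Not NE.
(Avenue, Bridge, Avenue): Driver A can switch to Bridge (2 → 3). Not NE.
(Avenue, Bridge, Bridge): Driver A can switch to Highway (-3 → 5). Not NE.
(Bridge, Avenue, Avenue): Driver A gets 5, best alternative 4; Driver B gets 5, best alternative 2; Driver C gets -2, best alternative -5. No profitable deviation — NE.
(The remaining 3 profiles each have a profitable deviation by the same check.)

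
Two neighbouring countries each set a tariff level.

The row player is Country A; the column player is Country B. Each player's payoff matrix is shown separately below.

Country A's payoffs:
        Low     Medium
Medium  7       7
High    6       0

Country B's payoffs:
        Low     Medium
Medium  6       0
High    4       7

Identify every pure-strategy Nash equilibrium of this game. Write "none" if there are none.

For each player, find the best response to each opponent profile; mutual best responses are the pure NE.
Country A against Low: payoffs 7, 6 → best response Medium.
Country A against Medium: payoffs 7, 0 → best response Medium.
Country B against Medium: payoffs 6, 0 → best response Low.
Country B against High: payoffs 4, 7 → best response Medium.
Mutual best responses: (Medium, Low).

Pure NE: (Medium, Low)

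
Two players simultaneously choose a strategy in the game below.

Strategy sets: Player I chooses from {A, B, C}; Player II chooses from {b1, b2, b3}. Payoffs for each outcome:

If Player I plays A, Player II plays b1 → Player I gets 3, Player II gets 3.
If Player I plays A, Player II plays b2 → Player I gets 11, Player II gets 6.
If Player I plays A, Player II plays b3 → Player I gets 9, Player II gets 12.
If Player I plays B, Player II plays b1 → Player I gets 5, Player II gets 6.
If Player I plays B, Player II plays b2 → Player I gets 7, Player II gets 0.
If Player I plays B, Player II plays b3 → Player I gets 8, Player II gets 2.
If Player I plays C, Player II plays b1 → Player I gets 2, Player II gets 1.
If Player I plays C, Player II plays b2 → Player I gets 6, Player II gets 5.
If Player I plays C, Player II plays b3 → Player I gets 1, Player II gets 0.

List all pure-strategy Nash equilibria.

For each player, find the best response to each opponent profile; mutual best responses are the pure NE.
Player I against b1: payoffs 3, 5, 2 → best response B.
Player I against b2: payoffs 11, 7, 6 → best response A.
Player I against b3: payoffs 9, 8, 1 → best response A.
Player II against A: payoffs 3, 6, 12 → best response b3.
Player II against B: payoffs 6, 0, 2 → best response b1.
Player II against C: payoffs 1, 5, 0 → best response b2.
Mutual best responses: (A, b3); (B, b1).

The pure Nash equilibria are (A, b3); (B, b1).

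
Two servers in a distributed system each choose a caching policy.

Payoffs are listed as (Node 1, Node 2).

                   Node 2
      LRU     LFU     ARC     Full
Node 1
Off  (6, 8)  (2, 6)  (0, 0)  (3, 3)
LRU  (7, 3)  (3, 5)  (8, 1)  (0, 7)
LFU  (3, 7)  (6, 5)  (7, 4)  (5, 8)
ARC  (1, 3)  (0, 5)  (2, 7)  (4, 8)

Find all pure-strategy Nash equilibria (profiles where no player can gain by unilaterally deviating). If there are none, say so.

Pure NE: (LFU, Full)

Check each profile: it is a Nash equilibrium iff no player can strictly gain by switching unilaterally.
(Off, LRU): Node 1 can switch to LRU (6 → 7). Not NE.
(Off, LFU): Node 1 can switch to LRU (2 → 3). Not NE.
(Off, ARC): Node 1 can switch to LRU (0 → 8). Not NE.
(Off, Full): Node 1 can switch to LFU (3 → 5). Not NE.
(LRU, LRU): Node 2 can switch to LFU (3 → 5). Not NE.
(LRU, LFU): Node 1 can switch to LFU (3 → 6). Not NE.
(LRU, ARC): Node 2 can switch to LRU (1 → 3). Not NE.
(LRU, Full): Node 1 can switch to Off (0 → 3). Not NE.
(LFU, Full): Node 1 gets 5, best alternative 4; Node 2 gets 8, best alternative 7. No profitable deviation — NE.
(The remaining 7 profiles each have a profitable deviation by the same check.)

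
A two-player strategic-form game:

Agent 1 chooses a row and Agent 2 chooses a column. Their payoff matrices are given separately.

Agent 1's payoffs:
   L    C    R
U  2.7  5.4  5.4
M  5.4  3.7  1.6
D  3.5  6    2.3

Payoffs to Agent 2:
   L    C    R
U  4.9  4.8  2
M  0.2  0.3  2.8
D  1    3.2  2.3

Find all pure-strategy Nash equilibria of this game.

For each player, find the best response to each opponent profile; mutual best responses are the pure NE.
Agent 1 against L: payoffs 2.7, 5.4, 3.5 → best response M.
Agent 1 against C: payoffs 5.4, 3.7, 6 → best response D.
Agent 1 against R: payoffs 5.4, 1.6, 2.3 → best response U.
Agent 2 against U: payoffs 4.9, 4.8, 2 → best response L.
Agent 2 against M: payoffs 0.2, 0.3, 2.8 → best response R.
Agent 2 against D: payoffs 1, 3.2, 2.3 → best response C.
Mutual best responses: (D, C).

(D, C)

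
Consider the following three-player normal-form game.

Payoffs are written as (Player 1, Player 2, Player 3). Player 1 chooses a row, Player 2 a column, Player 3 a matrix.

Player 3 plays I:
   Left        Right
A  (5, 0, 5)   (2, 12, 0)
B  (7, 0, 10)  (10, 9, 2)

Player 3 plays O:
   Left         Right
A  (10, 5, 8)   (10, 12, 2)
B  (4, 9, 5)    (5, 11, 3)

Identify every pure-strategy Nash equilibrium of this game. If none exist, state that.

(A, Right, O)

For each player, find the best response to each opponent profile; mutual best responses are the pure NE.
Player 1 against (Left, I): payoffs 5, 7 → best response B.
Player 1 against (Left, O): payoffs 10, 4 → best response A.
Player 1 against (Right, I): payoffs 2, 10 → best response B.
Player 1 against (Right, O): payoffs 10, 5 → best response A.
Player 2 against (A, I): payoffs 0, 12 → best response Right.
Player 2 against (A, O): payoffs 5, 12 → best response Right.
Player 2 against (B, I): payoffs 0, 9 → best response Right.
Player 2 against (B, O): payoffs 9, 11 → best response Right.
Player 3 against (A, Left): payoffs 5, 8 → best response O.
Player 3 against (A, Right): payoffs 0, 2 → best response O.
Player 3 against (B, Left): payoffs 10, 5 → best response I.
Player 3 against (B, Right): payoffs 2, 3 → best response O.
Mutual best responses: (A, Right, O).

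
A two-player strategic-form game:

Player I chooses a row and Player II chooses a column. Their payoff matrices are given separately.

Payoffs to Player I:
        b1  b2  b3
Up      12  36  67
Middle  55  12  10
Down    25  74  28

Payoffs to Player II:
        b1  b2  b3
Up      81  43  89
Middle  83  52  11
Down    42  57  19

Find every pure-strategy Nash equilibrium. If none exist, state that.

Check each profile: it is a Nash equilibrium iff no player can strictly gain by switching unilaterally.
(Up, b1): Player I can switch to Middle (12 → 55). Not NE.
(Up, b2): Player I can switch to Down (36 → 74). Not NE.
(Up, b3): Player I gets 67, best alternative 28; Player II gets 89, best alternative 81. No profitable deviation — NE.
(Middle, b1): Player I gets 55, best alternative 25; Player II gets 83, best alternative 52. No profitable deviation — NE.
(Middle, b2): Player I can switch to Up (12 → 36). Not NE.
(Middle, b3): Player I can switch to Up (10 → 67). Not NE.
(Down, b1): Player I can switch to Middle (25 → 55). Not NE.
(Down, b2): Player I gets 74, best alternative 36; Player II gets 57, best alternative 42. No profitable deviation — NE.
(Down, b3): Player I can switch to Up (28 → 67). Not NE.

Pure-strategy Nash equilibria: (Up, b3) and (Middle, b1) and (Down, b2)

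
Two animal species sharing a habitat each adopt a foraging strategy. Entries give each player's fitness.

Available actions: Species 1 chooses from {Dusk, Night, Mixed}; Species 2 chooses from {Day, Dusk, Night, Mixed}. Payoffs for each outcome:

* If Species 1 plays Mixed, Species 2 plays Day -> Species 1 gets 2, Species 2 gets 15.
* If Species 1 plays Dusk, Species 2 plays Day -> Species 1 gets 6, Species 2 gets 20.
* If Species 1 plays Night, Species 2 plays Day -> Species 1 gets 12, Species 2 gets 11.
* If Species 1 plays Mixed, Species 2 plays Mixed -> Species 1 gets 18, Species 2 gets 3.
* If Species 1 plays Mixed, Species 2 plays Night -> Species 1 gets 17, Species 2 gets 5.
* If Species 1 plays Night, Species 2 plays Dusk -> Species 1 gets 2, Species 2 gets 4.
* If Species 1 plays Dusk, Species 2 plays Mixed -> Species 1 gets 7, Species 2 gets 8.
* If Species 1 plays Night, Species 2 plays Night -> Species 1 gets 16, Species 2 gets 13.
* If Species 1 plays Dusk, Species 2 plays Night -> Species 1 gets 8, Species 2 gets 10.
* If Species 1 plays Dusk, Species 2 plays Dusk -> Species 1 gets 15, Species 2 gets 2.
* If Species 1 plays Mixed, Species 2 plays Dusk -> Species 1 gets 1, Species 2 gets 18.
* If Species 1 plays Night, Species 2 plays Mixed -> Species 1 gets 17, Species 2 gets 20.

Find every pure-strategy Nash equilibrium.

none

(Dusk, Day): Species 1 can switch to Night (6 → 12). Not NE.
(Dusk, Dusk): Species 2 can switch to Day (2 → 20). Not NE.
(Dusk, Night): Species 1 can switch to Night (8 → 16). Not NE.
(Dusk, Mixed): Species 1 can switch to Night (7 → 17). Not NE.
(Night, Day): Species 2 can switch to Night (11 → 13). Not NE.
(Night, Dusk): Species 1 can switch to Dusk (2 → 15). Not NE.
(Night, Night): Species 1 can switch to Mixed (16 → 17). Not NE.
(Night, Mixed): Species 1 can switch to Mixed (17 → 18). Not NE.
(The remaining 4 profiles each have a profitable deviation by the same check.)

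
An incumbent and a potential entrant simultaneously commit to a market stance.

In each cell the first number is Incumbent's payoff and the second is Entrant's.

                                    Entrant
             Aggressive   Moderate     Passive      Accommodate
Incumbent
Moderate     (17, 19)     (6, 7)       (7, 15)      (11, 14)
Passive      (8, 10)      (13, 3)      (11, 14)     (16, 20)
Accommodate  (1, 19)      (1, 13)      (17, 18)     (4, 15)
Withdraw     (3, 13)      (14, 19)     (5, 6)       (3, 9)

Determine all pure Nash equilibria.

The pure Nash equilibria are (Moderate, Aggressive) and (Passive, Accommodate) and (Withdraw, Moderate).

Incumbent against Aggressive: payoffs 17, 8, 1, 3 → best response Moderate.
Incumbent against Moderate: payoffs 6, 13, 1, 14 → best response Withdraw.
Incumbent against Passive: payoffs 7, 11, 17, 5 → best response Accommodate.
Incumbent against Accommodate: payoffs 11, 16, 4, 3 → best response Passive.
Entrant against Moderate: payoffs 19, 7, 15, 14 → best response Aggressive.
Entrant against Passive: payoffs 10, 3, 14, 20 → best response Accommodate.
Entrant against Accommodate: payoffs 19, 13, 18, 15 → best response Aggressive.
Entrant against Withdraw: payoffs 13, 19, 6, 9 → best response Moderate.
Mutual best responses: (Moderate, Aggressive); (Passive, Accommodate); (Withdraw, Moderate).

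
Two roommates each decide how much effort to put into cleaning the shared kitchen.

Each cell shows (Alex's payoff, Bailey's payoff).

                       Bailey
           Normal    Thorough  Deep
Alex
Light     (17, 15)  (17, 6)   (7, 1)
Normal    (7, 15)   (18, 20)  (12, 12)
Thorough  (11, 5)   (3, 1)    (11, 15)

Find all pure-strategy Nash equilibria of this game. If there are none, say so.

(Light, Normal): Alex gets 17, best alternative 11; Bailey gets 15, best alternative 6. No profitable deviation — NE.
(Light, Thorough): Alex can switch to Normal (17 → 18). Not NE.
(Light, Deep): Alex can switch to Normal (7 → 12). Not NE.
(Normal, Normal): Alex can switch to Light (7 → 17). Not NE.
(Normal, Thorough): Alex gets 18, best alternative 17; Bailey gets 20, best alternative 15. No profitable deviation — NE.
(Normal, Deep): Bailey can switch to Normal (12 → 15). Not NE.
(Thorough, Normal): Alex can switch to Light (11 → 17). Not NE.
(Thorough, Thorough): Alex can switch to Light (3 → 17). Not NE.
(Thorough, Deep): Alex can switch to Normal (11 → 12). Not NE.

(Light, Normal); (Normal, Thorough)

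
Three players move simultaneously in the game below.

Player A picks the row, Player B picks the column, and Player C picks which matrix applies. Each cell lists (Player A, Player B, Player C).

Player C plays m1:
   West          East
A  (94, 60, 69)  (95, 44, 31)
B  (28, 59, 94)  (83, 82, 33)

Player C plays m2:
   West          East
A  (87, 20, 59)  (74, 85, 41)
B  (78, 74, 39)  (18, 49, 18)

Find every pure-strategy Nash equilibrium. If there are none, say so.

The pure Nash equilibria are (A, West, m1) and (A, East, m2).

(A, West, m1): Player A gets 94, best alternative 28; Player B gets 60, best alternative 44; Player C gets 69, best alternative 59. No profitable deviation — NE.
(A, West, m2): Player B can switch to East (20 → 85). Not NE.
(A, East, m1): Player B can switch to West (44 → 60). Not NE.
(A, East, m2): Player A gets 74, best alternative 18; Player B gets 85, best alternative 20; Player C gets 41, best alternative 31. No profitable deviation — NE.
(B, West, m1): Player A can switch to A (28 → 94). Not NE.
(B, West, m2): Player A can switch to A (78 → 87). Not NE.
(B, East, m1): Player A can switch to A (83 → 95). Not NE.
(B, East, m2): Player A can switch to A (18 → 74). Not NE.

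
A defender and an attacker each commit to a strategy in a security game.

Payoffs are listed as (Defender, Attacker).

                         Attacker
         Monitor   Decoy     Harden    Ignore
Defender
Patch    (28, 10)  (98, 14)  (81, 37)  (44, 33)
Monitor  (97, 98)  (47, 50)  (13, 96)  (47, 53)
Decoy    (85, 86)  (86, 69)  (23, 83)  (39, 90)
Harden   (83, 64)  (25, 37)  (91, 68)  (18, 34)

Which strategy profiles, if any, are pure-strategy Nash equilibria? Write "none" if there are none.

Defender against Monitor: payoffs 28, 97, 85, 83 → best response Monitor.
Defender against Decoy: payoffs 98, 47, 86, 25 → best response Patch.
Defender against Harden: payoffs 81, 13, 23, 91 → best response Harden.
Defender against Ignore: payoffs 44, 47, 39, 18 → best response Monitor.
Attacker against Patch: payoffs 10, 14, 37, 33 → best response Harden.
Attacker against Monitor: payoffs 98, 50, 96, 53 → best response Monitor.
Attacker against Decoy: payoffs 86, 69, 83, 90 → best response Ignore.
Attacker against Harden: payoffs 64, 37, 68, 34 → best response Harden.
Mutual best responses: (Monitor, Monitor); (Harden, Harden).

(Monitor, Monitor) and (Harden, Harden)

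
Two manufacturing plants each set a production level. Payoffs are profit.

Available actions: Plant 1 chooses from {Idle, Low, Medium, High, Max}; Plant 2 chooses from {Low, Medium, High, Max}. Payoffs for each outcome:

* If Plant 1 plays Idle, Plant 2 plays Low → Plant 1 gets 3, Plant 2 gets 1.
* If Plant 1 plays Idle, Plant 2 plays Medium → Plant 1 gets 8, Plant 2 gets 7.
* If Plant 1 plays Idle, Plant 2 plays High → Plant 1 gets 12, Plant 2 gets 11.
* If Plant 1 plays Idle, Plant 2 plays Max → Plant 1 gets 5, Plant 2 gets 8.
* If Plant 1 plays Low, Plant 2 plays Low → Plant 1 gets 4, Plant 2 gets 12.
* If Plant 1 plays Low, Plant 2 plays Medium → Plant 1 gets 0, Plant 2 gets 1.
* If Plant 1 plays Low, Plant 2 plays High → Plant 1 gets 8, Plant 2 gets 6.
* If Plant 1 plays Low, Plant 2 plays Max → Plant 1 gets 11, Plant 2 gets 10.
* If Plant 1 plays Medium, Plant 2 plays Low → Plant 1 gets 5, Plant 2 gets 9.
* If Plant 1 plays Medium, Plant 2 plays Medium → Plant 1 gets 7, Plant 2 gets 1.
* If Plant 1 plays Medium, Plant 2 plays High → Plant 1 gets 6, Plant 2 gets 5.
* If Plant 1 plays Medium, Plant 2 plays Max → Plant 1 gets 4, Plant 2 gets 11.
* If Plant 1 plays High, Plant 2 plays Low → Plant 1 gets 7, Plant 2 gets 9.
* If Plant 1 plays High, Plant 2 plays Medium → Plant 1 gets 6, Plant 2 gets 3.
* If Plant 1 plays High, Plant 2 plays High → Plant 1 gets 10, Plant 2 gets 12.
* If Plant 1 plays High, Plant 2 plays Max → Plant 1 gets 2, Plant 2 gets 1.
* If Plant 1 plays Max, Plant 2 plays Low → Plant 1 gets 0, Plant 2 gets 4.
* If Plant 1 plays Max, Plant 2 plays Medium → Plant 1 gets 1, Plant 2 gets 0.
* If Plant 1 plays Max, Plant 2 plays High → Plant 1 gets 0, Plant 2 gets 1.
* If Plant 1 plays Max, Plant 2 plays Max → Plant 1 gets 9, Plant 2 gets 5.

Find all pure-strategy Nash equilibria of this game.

Pure NE: (Idle, High)

Plant 1 against Low: payoffs 3, 4, 5, 7, 0 → best response High.
Plant 1 against Medium: payoffs 8, 0, 7, 6, 1 → best response Idle.
Plant 1 against High: payoffs 12, 8, 6, 10, 0 → best response Idle.
Plant 1 against Max: payoffs 5, 11, 4, 2, 9 → best response Low.
Plant 2 against Idle: payoffs 1, 7, 11, 8 → best response High.
Plant 2 against Low: payoffs 12, 1, 6, 10 → best response Low.
Plant 2 against Medium: payoffs 9, 1, 5, 11 → best response Max.
Plant 2 against High: payoffs 9, 3, 12, 1 → best response High.
Plant 2 against Max: payoffs 4, 0, 1, 5 → best response Max.
Mutual best responses: (Idle, High).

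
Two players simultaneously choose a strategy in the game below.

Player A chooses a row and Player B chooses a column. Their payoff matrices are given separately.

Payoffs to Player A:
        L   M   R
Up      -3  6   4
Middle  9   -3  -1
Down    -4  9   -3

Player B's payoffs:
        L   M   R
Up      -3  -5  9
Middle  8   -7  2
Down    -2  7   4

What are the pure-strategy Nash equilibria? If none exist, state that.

Pure-strategy Nash equilibria: (Up, R), (Middle, L), (Down, M)

For each player, find the best response to each opponent profile; mutual best responses are the pure NE.
Player A against L: payoffs -3, 9, -4 → best response Middle.
Player A against M: payoffs 6, -3, 9 → best response Down.
Player A against R: payoffs 4, -1, -3 → best response Up.
Player B against Up: payoffs -3, -5, 9 → best response R.
Player B against Middle: payoffs 8, -7, 2 → best response L.
Player B against Down: payoffs -2, 7, 4 → best response M.
Mutual best responses: (Up, R); (Middle, L); (Down, M).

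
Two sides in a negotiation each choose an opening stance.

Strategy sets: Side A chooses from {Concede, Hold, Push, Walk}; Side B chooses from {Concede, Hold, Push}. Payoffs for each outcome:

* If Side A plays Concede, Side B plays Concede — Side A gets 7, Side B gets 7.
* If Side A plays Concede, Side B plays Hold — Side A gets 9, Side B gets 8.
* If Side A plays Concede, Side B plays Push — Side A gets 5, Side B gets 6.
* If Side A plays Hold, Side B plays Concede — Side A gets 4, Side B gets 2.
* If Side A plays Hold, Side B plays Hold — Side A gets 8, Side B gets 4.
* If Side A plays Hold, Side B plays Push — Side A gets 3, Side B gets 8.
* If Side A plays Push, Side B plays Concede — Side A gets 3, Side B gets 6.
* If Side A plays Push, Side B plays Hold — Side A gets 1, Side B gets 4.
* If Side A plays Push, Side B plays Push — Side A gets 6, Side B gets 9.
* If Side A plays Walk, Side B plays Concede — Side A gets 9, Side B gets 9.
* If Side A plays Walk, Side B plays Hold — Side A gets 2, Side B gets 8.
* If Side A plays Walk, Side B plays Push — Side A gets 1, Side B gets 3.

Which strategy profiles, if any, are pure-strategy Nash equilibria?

Side A against Concede: payoffs 7, 4, 3, 9 → best response Walk.
Side A against Hold: payoffs 9, 8, 1, 2 → best response Concede.
Side A against Push: payoffs 5, 3, 6, 1 → best response Push.
Side B against Concede: payoffs 7, 8, 6 → best response Hold.
Side B against Hold: payoffs 2, 4, 8 → best response Push.
Side B against Push: payoffs 6, 4, 9 → best response Push.
Side B against Walk: payoffs 9, 8, 3 → best response Concede.
Mutual best responses: (Concede, Hold); (Push, Push); (Walk, Concede).

Pure-strategy Nash equilibria: (Concede, Hold); (Push, Push); (Walk, Concede)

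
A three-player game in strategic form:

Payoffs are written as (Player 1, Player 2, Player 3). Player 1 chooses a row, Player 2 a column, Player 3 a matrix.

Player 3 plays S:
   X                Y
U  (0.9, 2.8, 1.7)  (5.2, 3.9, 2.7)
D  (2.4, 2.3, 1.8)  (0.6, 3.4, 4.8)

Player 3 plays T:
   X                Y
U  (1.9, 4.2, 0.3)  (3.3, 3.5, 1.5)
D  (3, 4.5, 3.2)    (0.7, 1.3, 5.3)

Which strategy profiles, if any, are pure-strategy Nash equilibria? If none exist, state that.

Mark each player's best response to every combination of opponents' strategies; a profile where every player is best-responding is a pure Nash equilibrium.
Player 1 against (X, S): payoffs 0.9, 2.4 → best response D.
Player 1 against (X, T): payoffs 1.9, 3 → best response D.
Player 1 against (Y, S): payoffs 5.2, 0.6 → best response U.
Player 1 against (Y, T): payoffs 3.3, 0.7 → best response U.
Player 2 against (U, S): payoffs 2.8, 3.9 → best response Y.
Player 2 against (U, T): payoffs 4.2, 3.5 → best response X.
Player 2 against (D, S): payoffs 2.3, 3.4 → best response Y.
Player 2 against (D, T): payoffs 4.5, 1.3 → best response X.
Player 3 against (U, X): payoffs 1.7, 0.3 → best response S.
Player 3 against (U, Y): payoffs 2.7, 1.5 → best response S.
Player 3 against (D, X): payoffs 1.8, 3.2 → best response T.
Player 3 against (D, Y): payoffs 4.8, 5.3 → best response T.
Mutual best responses: (U, Y, S); (D, X, T).

(U, Y, S) and (D, X, T)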